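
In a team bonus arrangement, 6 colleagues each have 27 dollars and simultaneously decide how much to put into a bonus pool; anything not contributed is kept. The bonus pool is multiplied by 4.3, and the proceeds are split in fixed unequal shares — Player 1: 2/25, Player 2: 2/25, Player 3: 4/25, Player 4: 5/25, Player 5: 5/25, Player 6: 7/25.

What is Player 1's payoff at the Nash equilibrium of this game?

36.29 dollars

For player j, contributing a unit is worthwhile iff 4.3 × (j's share) ≥ 1, i.e. iff j's share is at least 0.2326.
Only Player 6 (7/25) clears that bar, contributing 27; the remaining 5 contribute 0. Total contributed: 27.
Player 1 keeps 27 and receives 4.3 × 27 × 2/25 = 9.29 from the bonus pool, for a payoff of 36.29.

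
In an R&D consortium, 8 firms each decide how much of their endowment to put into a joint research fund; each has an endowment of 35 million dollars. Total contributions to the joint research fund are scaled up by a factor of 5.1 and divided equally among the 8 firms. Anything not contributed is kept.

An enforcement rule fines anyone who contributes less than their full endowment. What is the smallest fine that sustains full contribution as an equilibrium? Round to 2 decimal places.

12.69 million dollars

Given the others contribute fully, the best deviation is to contribute 0 (any partial contribution still incurs the fine and gives up units whose private return 0.6375 is below 1).
Deviating from 35 to 0 saves 35 million dollars but forfeits the deviator's share of the drop in the joint research fund: 5.1/8 × 35 = 22.31.
So the deviation gain is 35 − 22.31 = 12.69, and the fine must be at least 12.69 million dollars to wipe it out.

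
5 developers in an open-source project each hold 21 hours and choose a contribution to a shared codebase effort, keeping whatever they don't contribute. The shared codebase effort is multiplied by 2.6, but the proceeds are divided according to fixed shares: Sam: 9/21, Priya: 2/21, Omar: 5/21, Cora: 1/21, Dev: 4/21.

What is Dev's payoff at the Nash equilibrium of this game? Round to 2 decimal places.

31.40 hours

A player with share s gets back 2.6·s per unit contributed, so full contribution is dominant for anyone with s > 1/2.6 = 0.3846 and zero contribution is dominant for anyone below.
The only share above 0.3846 is Sam's 9/21, contributing 21; the remaining 4 contribute 0. Total contributed: 21.
Dev keeps 21 and receives 2.6 × 21 × 4/21 = 10.40 from the shared codebase effort, for a payoff of 31.40.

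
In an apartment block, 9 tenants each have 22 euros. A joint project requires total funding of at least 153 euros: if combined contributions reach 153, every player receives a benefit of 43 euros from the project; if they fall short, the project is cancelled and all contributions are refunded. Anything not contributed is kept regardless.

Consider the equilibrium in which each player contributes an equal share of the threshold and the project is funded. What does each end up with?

48 euros

Equal share of the threshold: 153/9 = 17.
At this profile no one gains by cutting their contribution: any cut drops the total below 153, the project is cancelled, contributions are refunded, and the deviator ends with 22, which is less than 22 − 17 + 43 = 48. Contributing more than 17 just wastes the excess. So contributing exactly 17 is a best response.
Each player's payoff: 22 − 17 + 43 = 48.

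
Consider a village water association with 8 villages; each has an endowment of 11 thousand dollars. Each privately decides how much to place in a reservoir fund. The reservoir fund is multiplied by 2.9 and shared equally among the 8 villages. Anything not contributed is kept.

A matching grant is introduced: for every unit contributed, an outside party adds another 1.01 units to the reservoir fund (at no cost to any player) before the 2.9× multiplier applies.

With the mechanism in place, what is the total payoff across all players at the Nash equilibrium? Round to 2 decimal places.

88.00 thousand dollars

With the mechanism, a contributed unit returns 2.9 × 2.01 / 8 = 0.7286 per unit of net cost — still below 1 — so contributing 0 remains dominant for every player.
Everyone keeps their endowment and the group total is 8 × 11 = 88.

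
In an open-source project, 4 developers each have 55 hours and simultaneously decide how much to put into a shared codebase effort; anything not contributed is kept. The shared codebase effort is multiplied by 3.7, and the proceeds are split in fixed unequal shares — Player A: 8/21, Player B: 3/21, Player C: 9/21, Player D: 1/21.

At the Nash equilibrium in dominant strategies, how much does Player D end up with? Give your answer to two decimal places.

74.38 hours

Player j's private return per contributed unit is 3.7 × (j's share). Contributing is weakly dominant for j when that share is at least 1/3.7 = 0.2703, and contributing 0 is dominant otherwise.
Player A and Player C are above the threshold, contributing 55 each; the remaining 2 contribute 0. Total contributed: 110.
Player D keeps 55 and receives 3.7 × 110 × 1/21 = 19.38 from the shared codebase effort, for a payoff of 74.38.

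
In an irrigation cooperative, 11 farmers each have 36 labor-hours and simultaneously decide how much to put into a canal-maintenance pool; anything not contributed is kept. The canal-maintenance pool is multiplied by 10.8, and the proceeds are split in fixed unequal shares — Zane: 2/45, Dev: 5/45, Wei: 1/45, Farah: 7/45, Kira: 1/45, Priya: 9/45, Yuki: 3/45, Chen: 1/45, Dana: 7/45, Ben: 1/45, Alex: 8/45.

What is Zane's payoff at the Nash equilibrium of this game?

Each unit j contributes comes back to j as 10.8 × (j's share), so j prefers to contribute only if that share exceeds 1/10.8 = 0.0926; otherwise keeping the unit dominates.
Dev, Farah, Priya, Dana and Alex clear that bar, contributing 36 each; the remaining 6 contribute 0. Total contributed: 180.
Zane keeps 36 and receives 10.8 × 180 × 2/45 = 86.40 from the canal-maintenance pool, for a payoff of 122.40.

122.40 labor-hours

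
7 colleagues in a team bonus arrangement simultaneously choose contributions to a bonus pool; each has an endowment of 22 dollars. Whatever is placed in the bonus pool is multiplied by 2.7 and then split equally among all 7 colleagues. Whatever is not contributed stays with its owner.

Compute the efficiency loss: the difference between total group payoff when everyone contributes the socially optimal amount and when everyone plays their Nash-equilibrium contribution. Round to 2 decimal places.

261.80 dollars

Each contributed unit returns 2.7/7 = 0.3857 to its contributor — below 1 — so contributing 0 is dominant for every player. At the Nash equilibrium everyone keeps their 22, and the group total is 7 × 22 = 154.
Each contributed unit returns 2.700 to the group as a whole (0.3857 to each of 7 players), which exceeds 1, so the social optimum is full contribution: group total = 2.700 × 154 = 415.80.
Efficiency loss = 415.80 − 154 = 261.80.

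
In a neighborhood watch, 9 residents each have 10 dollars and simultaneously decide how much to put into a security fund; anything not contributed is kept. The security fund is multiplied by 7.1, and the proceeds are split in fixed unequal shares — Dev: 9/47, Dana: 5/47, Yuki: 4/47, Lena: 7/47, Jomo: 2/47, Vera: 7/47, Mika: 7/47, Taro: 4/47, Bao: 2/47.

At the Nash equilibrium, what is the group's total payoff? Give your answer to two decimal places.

334.00 dollars

A player with share s gets back 7.1·s per unit contributed, so full contribution is dominant for anyone with s > 1/7.1 = 0.1408 and zero contribution is dominant for anyone below.
Dev, Lena, Vera and Mika clear that bar, contributing 10 each; the remaining 5 contribute 0. Total contributed: 40.
The security fund pays out 7.1 × 40 = 284.00 in total (split across the unequal shares, but the aggregate is all that matters for the group sum).
The 5 free-riders keep 10 each, adding 50. Group total = 50 + 284.00 = 334.00.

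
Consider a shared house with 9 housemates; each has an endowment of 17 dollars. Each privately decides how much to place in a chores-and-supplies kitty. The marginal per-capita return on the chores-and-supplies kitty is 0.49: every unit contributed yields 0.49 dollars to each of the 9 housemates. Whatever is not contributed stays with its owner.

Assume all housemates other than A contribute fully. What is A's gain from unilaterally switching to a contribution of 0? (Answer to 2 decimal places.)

8.67 dollars

Switching from a contribution of 17 to 0 lets A keep an extra 17 dollars, but lowers the chores-and-supplies kitty by 17, which costs A their own share of that drop: 0.49 × 17 = 8.33.
Net gain = 17 − 8.33 = 8.67. The private return per contributed unit (0.49) is below 1, so free-riding is indeed the best response regardless of what the others do.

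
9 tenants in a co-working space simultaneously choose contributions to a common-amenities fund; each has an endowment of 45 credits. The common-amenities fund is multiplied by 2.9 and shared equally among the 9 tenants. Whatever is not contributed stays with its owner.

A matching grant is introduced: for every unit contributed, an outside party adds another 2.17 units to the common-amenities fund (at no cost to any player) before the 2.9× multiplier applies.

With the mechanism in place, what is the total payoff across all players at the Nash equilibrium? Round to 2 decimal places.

With the mechanism, a contributed unit returns 2.9 × 3.17 / 9 = 1.0214 per unit of net cost to the contributor — now above 1 — so contributing fully is weakly dominant for every player.
At the Nash equilibrium everyone contributes 45. Group total payoff = 2.9 × 3.17 × 405 = 3723.17.

3723.17 credits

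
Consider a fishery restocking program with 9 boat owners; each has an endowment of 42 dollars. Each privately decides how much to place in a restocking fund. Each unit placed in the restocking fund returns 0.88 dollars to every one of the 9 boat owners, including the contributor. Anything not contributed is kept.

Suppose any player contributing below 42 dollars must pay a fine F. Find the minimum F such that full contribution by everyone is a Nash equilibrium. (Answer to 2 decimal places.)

Given the others contribute fully, the best deviation is to contribute 0 (any partial contribution still incurs the fine and gives up units whose private return 0.88 is below 1).
Deviating from 42 to 0 saves 42 dollars but forfeits the deviator's share of the drop in the restocking fund: 0.88 × 42 = 36.96.
So the deviation gain is 42 − 36.96 = 5.04, and the fine must be at least 5.04 dollars to wipe it out.

5.04 dollars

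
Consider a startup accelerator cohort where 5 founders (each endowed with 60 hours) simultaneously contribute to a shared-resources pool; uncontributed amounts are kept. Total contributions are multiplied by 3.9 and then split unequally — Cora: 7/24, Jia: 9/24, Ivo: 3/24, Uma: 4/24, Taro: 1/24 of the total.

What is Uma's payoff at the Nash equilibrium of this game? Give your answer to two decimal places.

A player with share s gets back 3.9·s per unit contributed, so full contribution is dominant for anyone with s > 1/3.9 = 0.2564 and zero contribution is dominant for anyone below.
Cora and Jia are above the threshold, contributing 60 each; the remaining 3 contribute 0. Total contributed: 120.
Uma keeps 60 and receives 3.9 × 120 × 4/24 = 78.00 from the shared-resources pool, for a payoff of 138.00.

138.00 hours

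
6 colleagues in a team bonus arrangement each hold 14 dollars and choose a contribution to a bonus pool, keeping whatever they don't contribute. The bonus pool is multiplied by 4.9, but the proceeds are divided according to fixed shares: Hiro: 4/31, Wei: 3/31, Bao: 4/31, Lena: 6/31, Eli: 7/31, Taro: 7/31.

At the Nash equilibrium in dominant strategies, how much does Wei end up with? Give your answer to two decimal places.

For player j, contributing a unit is worthwhile iff 4.9 × (j's share) ≥ 1, i.e. iff j's share is at least 0.2041.
Eli and Taro are above the threshold, contributing 14 each; the remaining 4 contribute 0. Total contributed: 28.
Wei keeps 14 and receives 4.9 × 28 × 3/31 = 13.28 from the bonus pool, for a payoff of 27.28.

27.28 dollars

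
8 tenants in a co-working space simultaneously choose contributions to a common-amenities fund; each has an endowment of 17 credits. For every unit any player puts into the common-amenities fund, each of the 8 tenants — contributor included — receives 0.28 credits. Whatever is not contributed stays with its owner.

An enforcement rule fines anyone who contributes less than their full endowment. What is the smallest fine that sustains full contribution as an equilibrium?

12.24 credits

Given the others contribute fully, the best deviation is to contribute 0 (any partial contribution still incurs the fine and gives up units whose private return 0.28 is below 1).
Deviating from 17 to 0 saves 17 credits but forfeits the deviator's share of the drop in the common-amenities fund: 0.28 × 17 = 4.76.
So the deviation gain is 17 − 4.76 = 12.24, and the fine must be at least 12.24 credits to wipe it out.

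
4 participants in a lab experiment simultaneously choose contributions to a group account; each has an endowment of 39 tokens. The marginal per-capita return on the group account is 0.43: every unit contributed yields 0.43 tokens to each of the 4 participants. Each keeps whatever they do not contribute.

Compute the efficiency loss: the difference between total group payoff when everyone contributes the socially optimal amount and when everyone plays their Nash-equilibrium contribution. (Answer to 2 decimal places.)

The private return per contributed unit is 0.43 < 1, so contributing 0 is dominant for every player. At the Nash equilibrium everyone keeps their 39, and the group total is 4 × 39 = 156.
Each contributed unit returns 1.720 to the group as a whole (0.43 to each of 4 players), which exceeds 1, so the social optimum is full contribution: group total = 1.720 × 156 = 268.32.
Efficiency loss = 268.32 − 156 = 112.32.

112.32 tokens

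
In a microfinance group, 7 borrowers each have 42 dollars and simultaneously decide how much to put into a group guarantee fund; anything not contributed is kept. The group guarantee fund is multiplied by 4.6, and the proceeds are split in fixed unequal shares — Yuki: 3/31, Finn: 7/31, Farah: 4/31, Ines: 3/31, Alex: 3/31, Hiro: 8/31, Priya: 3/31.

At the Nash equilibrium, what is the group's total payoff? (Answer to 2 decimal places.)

A player with share s gets back 4.6·s per unit contributed, so full contribution is dominant for anyone with s > 1/4.6 = 0.2174 and zero contribution is dominant for anyone below.
Finn and Hiro clear that bar, contributing 42 each; the remaining 5 contribute 0. Total contributed: 84.
The group guarantee fund pays out 4.6 × 84 = 386.40 in total (split across the unequal shares, but the aggregate is all that matters for the group sum).
The 5 free-riders keep 42 each, adding 210. Group total = 210 + 386.40 = 596.40.

596.40 dollars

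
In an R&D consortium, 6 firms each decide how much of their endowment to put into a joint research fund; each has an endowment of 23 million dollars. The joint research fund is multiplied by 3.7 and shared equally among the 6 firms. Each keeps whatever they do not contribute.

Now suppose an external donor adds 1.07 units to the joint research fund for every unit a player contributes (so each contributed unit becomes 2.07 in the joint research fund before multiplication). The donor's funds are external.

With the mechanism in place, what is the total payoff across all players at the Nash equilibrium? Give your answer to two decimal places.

1056.94 million dollars

With the mechanism, a contributed unit returns 3.7 × 2.07 / 6 = 1.2765 per unit of net cost to the contributor — now above 1 — so contributing fully is weakly dominant for every player.
At the Nash equilibrium everyone contributes 23. Group total payoff = 3.7 × 2.07 × 138 = 1056.94.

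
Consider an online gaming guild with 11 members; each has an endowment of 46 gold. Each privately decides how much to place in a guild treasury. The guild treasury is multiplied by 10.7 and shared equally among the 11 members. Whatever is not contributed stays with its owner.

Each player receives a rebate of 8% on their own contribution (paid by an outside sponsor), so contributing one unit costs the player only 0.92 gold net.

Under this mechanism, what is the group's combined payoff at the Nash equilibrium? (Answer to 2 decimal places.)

5454.68 gold

With the mechanism, a contributed unit returns (10.7/11) / 0.92 = 1.0573 per unit of net cost to the contributor — now above 1 — so contributing fully is weakly dominant for every player.
So the Nash equilibrium is full contribution by all 11; the group earns 11 × (46 × 0.08 + 10.7 × 46) = 5454.68.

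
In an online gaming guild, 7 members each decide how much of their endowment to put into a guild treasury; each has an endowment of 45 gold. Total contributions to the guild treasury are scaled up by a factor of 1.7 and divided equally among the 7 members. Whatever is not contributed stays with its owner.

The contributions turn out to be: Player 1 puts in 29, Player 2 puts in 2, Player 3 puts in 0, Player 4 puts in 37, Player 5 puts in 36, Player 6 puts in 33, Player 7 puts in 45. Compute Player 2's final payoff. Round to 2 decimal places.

87.20 gold

Total contributed: 29 + 2 + 0 + 37 + 36 + 33 + 45 = 182.
Each receives 1.7 × 182 / 7 = 44.20 from the guild treasury.
Player 2 keeps 45 − 2 = 43, so Player 2's payoff is 43 + 44.20 = 87.20.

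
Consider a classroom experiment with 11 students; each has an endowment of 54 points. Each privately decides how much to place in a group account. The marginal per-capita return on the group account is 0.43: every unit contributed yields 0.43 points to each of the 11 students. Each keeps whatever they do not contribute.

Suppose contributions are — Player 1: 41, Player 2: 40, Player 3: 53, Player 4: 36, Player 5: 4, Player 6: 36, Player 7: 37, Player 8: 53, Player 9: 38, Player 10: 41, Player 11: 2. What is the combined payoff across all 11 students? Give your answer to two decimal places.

Total contributed: 41 + 40 + 53 + 36 + 4 + 36 + 37 + 53 + 38 + 41 + 2 = 381; total kept: 11 × 54 − 381 = 213.
The group account pays out 0.43 × 11 × 381 = 1802.13 in aggregate.
Group total = 213 + 1802.13 = 2015.13.

2015.13 points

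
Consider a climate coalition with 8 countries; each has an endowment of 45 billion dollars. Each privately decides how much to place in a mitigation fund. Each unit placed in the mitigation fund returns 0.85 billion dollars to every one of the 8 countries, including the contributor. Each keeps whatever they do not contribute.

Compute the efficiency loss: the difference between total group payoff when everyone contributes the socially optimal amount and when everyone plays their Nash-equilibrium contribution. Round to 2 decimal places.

2088.00 billion dollars

The private return per contributed unit is 0.85 < 1, so contributing 0 is dominant for every player. At the Nash equilibrium everyone keeps their 45, and the group total is 8 × 45 = 360.
Each contributed unit returns 6.800 to the group as a whole (0.85 to each of 8 players), which exceeds 1, so the social optimum is full contribution: group total = 6.800 × 360 = 2448.00.
Efficiency loss = 2448.00 − 360 = 2088.00.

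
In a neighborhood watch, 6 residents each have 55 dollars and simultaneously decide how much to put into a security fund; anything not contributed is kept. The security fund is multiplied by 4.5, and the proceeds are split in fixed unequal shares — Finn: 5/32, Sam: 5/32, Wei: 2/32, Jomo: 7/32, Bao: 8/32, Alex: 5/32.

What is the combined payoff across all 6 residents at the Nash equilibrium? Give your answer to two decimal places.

522.50 dollars

For player j, contributing a unit is worthwhile iff 4.5 × (j's share) ≥ 1, i.e. iff j's share is at least 0.2222.
Bao alone (share 8/32) is above the threshold, contributing 55; the remaining 5 contribute 0. Total contributed: 55.
The security fund pays out 4.5 × 55 = 247.50 in total (split across the unequal shares, but the aggregate is all that matters for the group sum).
The 5 free-riders keep 55 each, adding 275. Group total = 275 + 247.50 = 522.50.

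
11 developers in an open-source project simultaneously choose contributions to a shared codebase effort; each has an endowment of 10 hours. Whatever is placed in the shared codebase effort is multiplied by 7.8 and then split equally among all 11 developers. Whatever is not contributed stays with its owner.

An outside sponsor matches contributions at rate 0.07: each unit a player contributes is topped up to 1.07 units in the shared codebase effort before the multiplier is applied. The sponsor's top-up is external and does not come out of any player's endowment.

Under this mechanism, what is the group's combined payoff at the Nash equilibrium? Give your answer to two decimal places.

The effective private return is 7.8 × 1.07 / 11 = 0.7587, which is still under 1, so the mechanism doesn't change anyone's dominant strategy: zero contribution.
Everyone keeps their endowment and the group total is 11 × 10 = 110.

110.00 hours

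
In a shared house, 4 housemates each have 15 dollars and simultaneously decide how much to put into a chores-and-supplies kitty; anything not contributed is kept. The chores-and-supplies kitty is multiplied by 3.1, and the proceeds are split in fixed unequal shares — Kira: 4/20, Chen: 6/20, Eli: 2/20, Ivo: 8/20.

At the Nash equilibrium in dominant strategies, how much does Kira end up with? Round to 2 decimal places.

A player with share s gets back 3.1·s per unit contributed, so full contribution is dominant for anyone with s > 1/3.1 = 0.3226 and zero contribution is dominant for anyone below.
Only Ivo (8/20) clears that bar, contributing 15; the remaining 3 contribute 0. Total contributed: 15.
Kira keeps 15 and receives 3.1 × 15 × 4/20 = 9.30 from the chores-and-supplies kitty, for a payoff of 24.30.

24.30 dollars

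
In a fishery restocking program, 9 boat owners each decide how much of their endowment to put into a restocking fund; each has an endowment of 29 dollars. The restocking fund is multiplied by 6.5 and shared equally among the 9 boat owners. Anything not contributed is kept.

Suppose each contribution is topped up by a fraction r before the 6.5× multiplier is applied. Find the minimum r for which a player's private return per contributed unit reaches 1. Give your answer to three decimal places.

0.385

With matching at rate r, one contributed unit becomes (1 + r) in the restocking fund and returns 6.5 × (1 + r) / 9 to the contributor.
Setting this equal to 1: 1 + r = 9/6.5 = 1.3846.
So the minimum matching rate is r = 1.3846 − 1 = 0.385.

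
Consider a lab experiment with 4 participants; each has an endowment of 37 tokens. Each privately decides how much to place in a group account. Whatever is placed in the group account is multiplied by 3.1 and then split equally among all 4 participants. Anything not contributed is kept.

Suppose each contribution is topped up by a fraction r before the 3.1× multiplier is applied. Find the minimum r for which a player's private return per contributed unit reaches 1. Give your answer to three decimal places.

With matching at rate r, one contributed unit becomes (1 + r) in the group account and returns 3.1 × (1 + r) / 4 to the contributor.
Setting this equal to 1: 1 + r = 4/3.1 = 1.2903.
So the minimum matching rate is r = 1.2903 − 1 = 0.290.

0.290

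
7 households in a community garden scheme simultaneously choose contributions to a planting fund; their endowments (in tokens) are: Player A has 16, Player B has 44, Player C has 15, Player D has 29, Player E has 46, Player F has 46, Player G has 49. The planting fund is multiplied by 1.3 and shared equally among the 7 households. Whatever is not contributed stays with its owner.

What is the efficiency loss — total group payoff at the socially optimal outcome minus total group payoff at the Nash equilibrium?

The private return per contributed unit is 1.3/7 = 0.1857 < 1 for every player regardless of endowment, so the Nash equilibrium is zero contribution and the group total is Σ E_j = 16 + 44 + 15 + 29 + 46 + 46 + 49 = 245.
Each contributed unit returns 1.300 to the group, so the social optimum is full contribution by everyone: group total = 1.300 × 245 = 318.50.
Efficiency loss = (1.300 − 1) × 245 = 73.50.

73.50 tokens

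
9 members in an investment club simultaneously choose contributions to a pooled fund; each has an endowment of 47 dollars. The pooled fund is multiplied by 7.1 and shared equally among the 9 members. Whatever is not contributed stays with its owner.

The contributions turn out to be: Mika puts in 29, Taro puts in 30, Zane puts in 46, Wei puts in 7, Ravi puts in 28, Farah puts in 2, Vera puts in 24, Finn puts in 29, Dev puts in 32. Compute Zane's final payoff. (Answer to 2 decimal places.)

180.08 dollars

Total contributed: 29 + 30 + 46 + 7 + 28 + 2 + 24 + 29 + 32 = 227.
Each receives 7.1 × 227 / 9 = 179.08 from the pooled fund.
Zane keeps 47 − 46 = 1, so Zane's payoff is 1 + 179.08 = 180.08.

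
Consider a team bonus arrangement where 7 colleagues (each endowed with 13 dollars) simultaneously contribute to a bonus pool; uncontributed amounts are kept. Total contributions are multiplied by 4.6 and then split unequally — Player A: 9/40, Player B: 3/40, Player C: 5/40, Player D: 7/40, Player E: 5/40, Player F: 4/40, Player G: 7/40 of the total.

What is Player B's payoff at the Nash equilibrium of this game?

For player j, contributing a unit is worthwhile iff 4.6 × (j's share) ≥ 1, i.e. iff j's share is at least 0.2174.
Player A alone (share 9/40) is above the threshold, contributing 13; the remaining 6 contribute 0. Total contributed: 13.
Player B keeps 13 and receives 4.6 × 13 × 3/40 = 4.49 from the bonus pool, for a payoff of 17.49.

17.49 dollars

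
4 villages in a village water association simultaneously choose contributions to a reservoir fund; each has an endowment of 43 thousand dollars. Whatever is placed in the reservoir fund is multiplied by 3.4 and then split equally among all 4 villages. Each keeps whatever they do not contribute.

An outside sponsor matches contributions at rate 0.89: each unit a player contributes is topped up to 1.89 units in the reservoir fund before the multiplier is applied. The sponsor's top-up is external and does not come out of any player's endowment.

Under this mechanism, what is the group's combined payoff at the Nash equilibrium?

1105.27 thousand dollars

With the mechanism, a contributed unit returns 3.4 × 1.89 / 4 = 1.6065 per unit of net cost to the contributor — now above 1 — so contributing fully is weakly dominant for every player.
So the Nash equilibrium is full contribution by all 4; the group earns 3.4 × 1.89 × 172 = 1105.27.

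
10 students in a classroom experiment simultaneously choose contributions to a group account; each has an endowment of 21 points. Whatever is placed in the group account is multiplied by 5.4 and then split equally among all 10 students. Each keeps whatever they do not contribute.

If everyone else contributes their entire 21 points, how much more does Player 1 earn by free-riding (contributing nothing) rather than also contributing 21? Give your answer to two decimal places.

Switching from a contribution of 21 to 0 lets Player 1 keep an extra 21 points, but lowers the group account by 21, which costs Player 1 their own share of that drop: 5.4/10 × 21 = 11.34.
Net gain = 21 − 11.34 = 9.66. The private return per contributed unit (0.5400) is below 1, so free-riding is indeed the best response regardless of what the others do.

9.66 points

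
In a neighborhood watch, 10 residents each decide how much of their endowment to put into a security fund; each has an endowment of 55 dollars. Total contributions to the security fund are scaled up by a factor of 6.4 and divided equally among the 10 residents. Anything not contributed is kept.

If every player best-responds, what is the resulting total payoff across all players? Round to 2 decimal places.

550.00 dollars

Each contributed unit returns 6.4/10 = 0.6400 to its contributor — below 1 — so contributing 0 is dominant for every player. At the Nash equilibrium everyone keeps their 55, and the group total is 10 × 55 = 550.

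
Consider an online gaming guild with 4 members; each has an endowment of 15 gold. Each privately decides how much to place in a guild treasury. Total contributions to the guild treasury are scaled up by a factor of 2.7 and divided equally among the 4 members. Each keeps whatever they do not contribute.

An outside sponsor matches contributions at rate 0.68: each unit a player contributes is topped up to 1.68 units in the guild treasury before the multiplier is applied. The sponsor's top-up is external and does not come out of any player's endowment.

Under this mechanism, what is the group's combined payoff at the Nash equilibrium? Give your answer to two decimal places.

With the mechanism, a contributed unit returns 2.7 × 1.68 / 4 = 1.1340 per unit of net cost to the contributor — now above 1 — so contributing fully is weakly dominant for every player.
So the Nash equilibrium is full contribution by all 4; the group earns 2.7 × 1.68 × 60 = 272.16.

272.16 gold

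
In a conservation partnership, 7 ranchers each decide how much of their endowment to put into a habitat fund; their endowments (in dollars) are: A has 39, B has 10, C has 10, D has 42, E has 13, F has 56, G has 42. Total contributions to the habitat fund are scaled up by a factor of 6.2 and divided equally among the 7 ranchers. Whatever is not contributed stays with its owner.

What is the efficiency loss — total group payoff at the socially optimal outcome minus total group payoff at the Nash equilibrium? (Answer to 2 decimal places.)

1102.40 dollars

The private return per contributed unit is 6.2/7 = 0.8857 < 1 for every player regardless of endowment, so the Nash equilibrium is zero contribution and the group total is Σ E_j = 39 + 10 + 10 + 42 + 13 + 56 + 42 = 212.
Each contributed unit returns 6.200 to the group, so the social optimum is full contribution by everyone: group total = 6.200 × 212 = 1314.40.
Efficiency loss = (6.200 − 1) × 212 = 1102.40.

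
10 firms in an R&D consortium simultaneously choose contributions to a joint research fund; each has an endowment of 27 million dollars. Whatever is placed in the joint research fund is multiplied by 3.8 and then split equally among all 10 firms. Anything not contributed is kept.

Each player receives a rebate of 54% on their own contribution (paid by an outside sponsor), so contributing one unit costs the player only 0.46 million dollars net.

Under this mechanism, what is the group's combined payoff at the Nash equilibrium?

270.00 million dollars

Even with the mechanism, each unit contributed returns only (3.8/10) / 0.46 = 0.8261 per unit of net cost, so contributing nothing is still dominant.
Everyone keeps their endowment and the group total is 10 × 27 = 270.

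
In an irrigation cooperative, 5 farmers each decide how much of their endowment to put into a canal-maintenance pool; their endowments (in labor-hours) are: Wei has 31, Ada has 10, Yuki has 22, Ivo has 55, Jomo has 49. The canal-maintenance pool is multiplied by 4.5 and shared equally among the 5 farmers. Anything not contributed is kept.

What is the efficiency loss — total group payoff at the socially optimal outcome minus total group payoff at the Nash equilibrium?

The private return per contributed unit is 4.5/5 = 0.9000 < 1 for every player regardless of endowment, so the Nash equilibrium is zero contribution and the group total is Σ E_j = 31 + 10 + 22 + 55 + 49 = 167.
Each contributed unit returns 4.500 to the group, so the social optimum is full contribution by everyone: group total = 4.500 × 167 = 751.50.
Efficiency loss = (4.500 − 1) × 167 = 584.50.

584.50 labor-hours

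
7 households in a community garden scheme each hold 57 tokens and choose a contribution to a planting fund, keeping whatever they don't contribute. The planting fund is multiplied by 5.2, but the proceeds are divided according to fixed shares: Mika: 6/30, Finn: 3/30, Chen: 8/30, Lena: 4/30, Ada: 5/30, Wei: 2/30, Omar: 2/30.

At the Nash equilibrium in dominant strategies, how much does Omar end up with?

Player j's private return per contributed unit is 5.2 × (j's share). Contributing is weakly dominant for j when that share is at least 1/5.2 = 0.1923, and contributing 0 is dominant otherwise.
Mika and Chen are above the threshold, contributing 57 each; the remaining 5 contribute 0. Total contributed: 114.
Omar keeps 57 and receives 5.2 × 114 × 2/30 = 39.52 from the planting fund, for a payoff of 96.52.

96.52 tokens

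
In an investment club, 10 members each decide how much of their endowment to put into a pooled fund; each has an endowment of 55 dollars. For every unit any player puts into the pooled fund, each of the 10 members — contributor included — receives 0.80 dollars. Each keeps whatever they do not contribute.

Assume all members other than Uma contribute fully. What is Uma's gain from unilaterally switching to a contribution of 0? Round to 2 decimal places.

Switching from a contribution of 55 to 0 lets Uma keep an extra 55 dollars, but lowers the pooled fund by 55, which costs Uma their own share of that drop: 0.80 × 55 = 44.00.
Net gain = 55 − 44.00 = 11.00. The private return per contributed unit (0.80) is below 1, so free-riding is indeed the best response regardless of what the others do.

11.00 dollars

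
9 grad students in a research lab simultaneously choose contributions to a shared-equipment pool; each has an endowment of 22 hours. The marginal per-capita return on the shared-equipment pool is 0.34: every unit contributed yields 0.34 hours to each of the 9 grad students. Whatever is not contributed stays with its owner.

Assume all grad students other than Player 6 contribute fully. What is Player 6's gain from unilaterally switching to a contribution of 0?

Switching from a contribution of 22 to 0 lets Player 6 keep an extra 22 hours, but lowers the shared-equipment pool by 22, which costs Player 6 their own share of that drop: 0.34 × 22 = 7.48.
Net gain = 22 − 7.48 = 14.52. The private return per contributed unit (0.34) is below 1, so free-riding is indeed the best response regardless of what the others do.

14.52 hours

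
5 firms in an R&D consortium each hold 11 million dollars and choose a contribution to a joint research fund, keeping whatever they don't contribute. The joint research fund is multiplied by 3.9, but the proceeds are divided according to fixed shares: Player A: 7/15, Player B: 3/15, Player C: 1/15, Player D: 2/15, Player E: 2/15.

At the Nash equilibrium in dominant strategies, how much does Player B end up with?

19.58 million dollars

Each unit j contributes comes back to j as 3.9 × (j's share), so j prefers to contribute only if that share exceeds 1/3.9 = 0.2564; otherwise keeping the unit dominates.
Player A alone (share 7/15) is above the threshold, contributing 11; the remaining 4 contribute 0. Total contributed: 11.
Player B keeps 11 and receives 3.9 × 11 × 3/15 = 8.58 from the joint research fund, for a payoff of 19.58.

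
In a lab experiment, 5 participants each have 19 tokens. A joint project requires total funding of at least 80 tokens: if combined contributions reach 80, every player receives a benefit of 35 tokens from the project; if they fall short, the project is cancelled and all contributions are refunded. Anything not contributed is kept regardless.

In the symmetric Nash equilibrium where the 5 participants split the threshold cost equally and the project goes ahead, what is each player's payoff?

38 tokens

Equal share of the threshold: 80/5 = 16.
At this profile no one gains by cutting their contribution: any cut drops the total below 80, the project is cancelled, contributions are refunded, and the deviator ends with 19, which is less than 19 − 16 + 35 = 38. Contributing more than 16 just wastes the excess. So contributing exactly 16 is a best response.
Each player's payoff: 19 − 16 + 35 = 38.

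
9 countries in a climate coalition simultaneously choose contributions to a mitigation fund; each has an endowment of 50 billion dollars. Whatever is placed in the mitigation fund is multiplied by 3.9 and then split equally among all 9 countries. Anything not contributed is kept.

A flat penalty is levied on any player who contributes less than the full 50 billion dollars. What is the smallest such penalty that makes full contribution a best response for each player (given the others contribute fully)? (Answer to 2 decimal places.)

Given the others contribute fully, the best deviation is to contribute 0 (any partial contribution still incurs the fine and gives up units whose private return 0.4333 is below 1).
Deviating from 50 to 0 saves 50 billion dollars but forfeits the deviator's share of the drop in the mitigation fund: 3.9/9 × 50 = 21.67.
So the deviation gain is 50 − 21.67 = 28.33, and the fine must be at least 28.33 billion dollars to wipe it out.

28.33 billion dollars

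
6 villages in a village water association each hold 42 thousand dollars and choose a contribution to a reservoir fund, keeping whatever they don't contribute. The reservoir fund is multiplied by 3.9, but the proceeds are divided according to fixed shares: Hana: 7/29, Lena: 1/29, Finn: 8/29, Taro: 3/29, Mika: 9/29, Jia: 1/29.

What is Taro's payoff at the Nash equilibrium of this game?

Each unit j contributes comes back to j as 3.9 × (j's share), so j prefers to contribute only if that share exceeds 1/3.9 = 0.2564; otherwise keeping the unit dominates.
Finn and Mika clear that bar, contributing 42 each; the remaining 4 contribute 0. Total contributed: 84.
Taro keeps 42 and receives 3.9 × 84 × 3/29 = 33.89 from the reservoir fund, for a payoff of 75.89.

75.89 thousand dollars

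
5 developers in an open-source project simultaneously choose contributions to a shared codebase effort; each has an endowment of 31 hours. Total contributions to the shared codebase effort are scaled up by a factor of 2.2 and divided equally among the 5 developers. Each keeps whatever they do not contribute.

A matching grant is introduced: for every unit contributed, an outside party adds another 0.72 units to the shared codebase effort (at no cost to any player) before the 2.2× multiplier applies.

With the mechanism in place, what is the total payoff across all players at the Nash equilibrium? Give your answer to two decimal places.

Even with the mechanism, each unit contributed returns only 2.2 × 1.72 / 5 = 0.7568 per unit of net cost, so contributing nothing is still dominant.
At the Nash equilibrium no one contributes; group total payoff = 5 × 31 = 155.

155.00 hours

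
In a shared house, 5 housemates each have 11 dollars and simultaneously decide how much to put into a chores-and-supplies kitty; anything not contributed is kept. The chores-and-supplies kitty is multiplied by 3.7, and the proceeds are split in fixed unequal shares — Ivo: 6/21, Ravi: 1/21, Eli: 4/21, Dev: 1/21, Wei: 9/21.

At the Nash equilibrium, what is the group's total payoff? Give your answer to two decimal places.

Each unit j contributes comes back to j as 3.7 × (j's share), so j prefers to contribute only if that share exceeds 1/3.7 = 0.2703; otherwise keeping the unit dominates.
Ivo and Wei clear that bar, contributing 11 each; the remaining 3 contribute 0. Total contributed: 22.
The chores-and-supplies kitty pays out 3.7 × 22 = 81.40 in total (split across the unequal shares, but the aggregate is all that matters for the group sum).
The 3 free-riders keep 11 each, adding 33. Group total = 33 + 81.40 = 114.40.

114.40 dollars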